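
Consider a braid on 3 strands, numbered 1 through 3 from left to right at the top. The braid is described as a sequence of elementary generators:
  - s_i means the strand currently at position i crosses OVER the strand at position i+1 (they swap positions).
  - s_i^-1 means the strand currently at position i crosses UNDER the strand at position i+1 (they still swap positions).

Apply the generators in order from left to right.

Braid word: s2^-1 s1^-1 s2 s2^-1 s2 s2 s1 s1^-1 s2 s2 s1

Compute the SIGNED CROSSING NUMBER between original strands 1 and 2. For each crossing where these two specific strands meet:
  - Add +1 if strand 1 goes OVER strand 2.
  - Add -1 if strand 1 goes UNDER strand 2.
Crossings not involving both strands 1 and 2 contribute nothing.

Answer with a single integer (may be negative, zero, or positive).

Answer: 2

Derivation:
Gen 1: crossing 2x3. Both 1&2? no. Sum: 0
Gen 2: crossing 1x3. Both 1&2? no. Sum: 0
Gen 3: 1 over 2. Both 1&2? yes. Contrib: +1. Sum: 1
Gen 4: 2 under 1. Both 1&2? yes. Contrib: +1. Sum: 2
Gen 5: 1 over 2. Both 1&2? yes. Contrib: +1. Sum: 3
Gen 6: 2 over 1. Both 1&2? yes. Contrib: -1. Sum: 2
Gen 7: crossing 3x1. Both 1&2? no. Sum: 2
Gen 8: crossing 1x3. Both 1&2? no. Sum: 2
Gen 9: 1 over 2. Both 1&2? yes. Contrib: +1. Sum: 3
Gen 10: 2 over 1. Both 1&2? yes. Contrib: -1. Sum: 2
Gen 11: crossing 3x1. Both 1&2? no. Sum: 2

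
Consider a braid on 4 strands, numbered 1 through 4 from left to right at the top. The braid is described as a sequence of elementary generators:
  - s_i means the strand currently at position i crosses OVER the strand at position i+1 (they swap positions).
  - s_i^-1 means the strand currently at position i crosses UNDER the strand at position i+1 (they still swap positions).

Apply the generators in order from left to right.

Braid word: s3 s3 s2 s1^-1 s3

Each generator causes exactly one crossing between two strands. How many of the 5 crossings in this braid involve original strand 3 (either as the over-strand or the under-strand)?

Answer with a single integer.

Answer: 4

Derivation:
Gen 1: crossing 3x4. Involves strand 3? yes. Count so far: 1
Gen 2: crossing 4x3. Involves strand 3? yes. Count so far: 2
Gen 3: crossing 2x3. Involves strand 3? yes. Count so far: 3
Gen 4: crossing 1x3. Involves strand 3? yes. Count so far: 4
Gen 5: crossing 2x4. Involves strand 3? no. Count so far: 4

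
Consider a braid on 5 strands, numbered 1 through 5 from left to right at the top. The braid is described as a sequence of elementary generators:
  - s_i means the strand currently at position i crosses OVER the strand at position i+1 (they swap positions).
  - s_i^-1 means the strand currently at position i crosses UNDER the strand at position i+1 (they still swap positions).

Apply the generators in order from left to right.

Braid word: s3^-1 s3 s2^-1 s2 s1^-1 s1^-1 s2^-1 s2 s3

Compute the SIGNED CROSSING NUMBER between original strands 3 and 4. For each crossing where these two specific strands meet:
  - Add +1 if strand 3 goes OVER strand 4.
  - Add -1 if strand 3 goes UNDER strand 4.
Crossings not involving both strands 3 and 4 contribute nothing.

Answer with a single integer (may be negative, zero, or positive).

Answer: -1

Derivation:
Gen 1: 3 under 4. Both 3&4? yes. Contrib: -1. Sum: -1
Gen 2: 4 over 3. Both 3&4? yes. Contrib: -1. Sum: -2
Gen 3: crossing 2x3. Both 3&4? no. Sum: -2
Gen 4: crossing 3x2. Both 3&4? no. Sum: -2
Gen 5: crossing 1x2. Both 3&4? no. Sum: -2
Gen 6: crossing 2x1. Both 3&4? no. Sum: -2
Gen 7: crossing 2x3. Both 3&4? no. Sum: -2
Gen 8: crossing 3x2. Both 3&4? no. Sum: -2
Gen 9: 3 over 4. Both 3&4? yes. Contrib: +1. Sum: -1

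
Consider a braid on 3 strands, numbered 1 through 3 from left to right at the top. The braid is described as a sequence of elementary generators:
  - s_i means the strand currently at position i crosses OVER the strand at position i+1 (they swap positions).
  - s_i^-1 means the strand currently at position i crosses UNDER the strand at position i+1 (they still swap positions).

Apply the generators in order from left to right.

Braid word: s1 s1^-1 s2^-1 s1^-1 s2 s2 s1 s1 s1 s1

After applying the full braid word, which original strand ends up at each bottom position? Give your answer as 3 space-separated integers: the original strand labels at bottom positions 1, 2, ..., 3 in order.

Answer: 3 1 2

Derivation:
Gen 1 (s1): strand 1 crosses over strand 2. Perm now: [2 1 3]
Gen 2 (s1^-1): strand 2 crosses under strand 1. Perm now: [1 2 3]
Gen 3 (s2^-1): strand 2 crosses under strand 3. Perm now: [1 3 2]
Gen 4 (s1^-1): strand 1 crosses under strand 3. Perm now: [3 1 2]
Gen 5 (s2): strand 1 crosses over strand 2. Perm now: [3 2 1]
Gen 6 (s2): strand 2 crosses over strand 1. Perm now: [3 1 2]
Gen 7 (s1): strand 3 crosses over strand 1. Perm now: [1 3 2]
Gen 8 (s1): strand 1 crosses over strand 3. Perm now: [3 1 2]
Gen 9 (s1): strand 3 crosses over strand 1. Perm now: [1 3 2]
Gen 10 (s1): strand 1 crosses over strand 3. Perm now: [3 1 2]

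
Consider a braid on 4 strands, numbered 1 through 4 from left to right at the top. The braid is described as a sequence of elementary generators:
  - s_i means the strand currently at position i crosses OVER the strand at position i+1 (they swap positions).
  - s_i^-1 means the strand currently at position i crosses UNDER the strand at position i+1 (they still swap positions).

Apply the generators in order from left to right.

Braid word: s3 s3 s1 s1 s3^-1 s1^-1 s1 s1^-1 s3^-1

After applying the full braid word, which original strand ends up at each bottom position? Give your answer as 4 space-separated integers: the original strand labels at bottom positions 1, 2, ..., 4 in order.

Answer: 2 1 3 4

Derivation:
Gen 1 (s3): strand 3 crosses over strand 4. Perm now: [1 2 4 3]
Gen 2 (s3): strand 4 crosses over strand 3. Perm now: [1 2 3 4]
Gen 3 (s1): strand 1 crosses over strand 2. Perm now: [2 1 3 4]
Gen 4 (s1): strand 2 crosses over strand 1. Perm now: [1 2 3 4]
Gen 5 (s3^-1): strand 3 crosses under strand 4. Perm now: [1 2 4 3]
Gen 6 (s1^-1): strand 1 crosses under strand 2. Perm now: [2 1 4 3]
Gen 7 (s1): strand 2 crosses over strand 1. Perm now: [1 2 4 3]
Gen 8 (s1^-1): strand 1 crosses under strand 2. Perm now: [2 1 4 3]
Gen 9 (s3^-1): strand 4 crosses under strand 3. Perm now: [2 1 3 4]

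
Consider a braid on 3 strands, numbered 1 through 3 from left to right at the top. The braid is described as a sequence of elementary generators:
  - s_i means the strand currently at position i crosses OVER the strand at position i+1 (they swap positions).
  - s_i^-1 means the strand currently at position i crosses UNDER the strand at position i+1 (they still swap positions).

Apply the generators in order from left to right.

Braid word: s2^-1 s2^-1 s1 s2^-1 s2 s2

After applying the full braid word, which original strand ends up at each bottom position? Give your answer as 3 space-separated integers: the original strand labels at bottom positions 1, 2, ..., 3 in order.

Answer: 2 3 1

Derivation:
Gen 1 (s2^-1): strand 2 crosses under strand 3. Perm now: [1 3 2]
Gen 2 (s2^-1): strand 3 crosses under strand 2. Perm now: [1 2 3]
Gen 3 (s1): strand 1 crosses over strand 2. Perm now: [2 1 3]
Gen 4 (s2^-1): strand 1 crosses under strand 3. Perm now: [2 3 1]
Gen 5 (s2): strand 3 crosses over strand 1. Perm now: [2 1 3]
Gen 6 (s2): strand 1 crosses over strand 3. Perm now: [2 3 1]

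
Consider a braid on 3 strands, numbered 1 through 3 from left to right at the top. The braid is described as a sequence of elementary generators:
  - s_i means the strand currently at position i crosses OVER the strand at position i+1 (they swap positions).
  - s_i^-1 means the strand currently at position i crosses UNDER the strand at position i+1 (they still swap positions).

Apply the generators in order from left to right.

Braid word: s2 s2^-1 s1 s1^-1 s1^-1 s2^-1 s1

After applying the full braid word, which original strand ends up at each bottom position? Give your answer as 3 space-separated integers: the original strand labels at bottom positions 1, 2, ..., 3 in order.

Gen 1 (s2): strand 2 crosses over strand 3. Perm now: [1 3 2]
Gen 2 (s2^-1): strand 3 crosses under strand 2. Perm now: [1 2 3]
Gen 3 (s1): strand 1 crosses over strand 2. Perm now: [2 1 3]
Gen 4 (s1^-1): strand 2 crosses under strand 1. Perm now: [1 2 3]
Gen 5 (s1^-1): strand 1 crosses under strand 2. Perm now: [2 1 3]
Gen 6 (s2^-1): strand 1 crosses under strand 3. Perm now: [2 3 1]
Gen 7 (s1): strand 2 crosses over strand 3. Perm now: [3 2 1]

Answer: 3 2 1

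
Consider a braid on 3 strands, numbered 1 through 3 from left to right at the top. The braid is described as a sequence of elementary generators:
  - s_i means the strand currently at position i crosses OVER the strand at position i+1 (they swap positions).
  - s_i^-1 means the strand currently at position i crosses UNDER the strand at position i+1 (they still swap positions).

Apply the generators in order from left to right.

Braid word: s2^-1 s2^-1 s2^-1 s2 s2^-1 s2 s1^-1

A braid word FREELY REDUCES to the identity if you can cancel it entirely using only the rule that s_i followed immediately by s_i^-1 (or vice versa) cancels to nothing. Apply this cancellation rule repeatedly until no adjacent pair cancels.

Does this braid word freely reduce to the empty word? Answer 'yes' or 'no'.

Gen 1 (s2^-1): push. Stack: [s2^-1]
Gen 2 (s2^-1): push. Stack: [s2^-1 s2^-1]
Gen 3 (s2^-1): push. Stack: [s2^-1 s2^-1 s2^-1]
Gen 4 (s2): cancels prior s2^-1. Stack: [s2^-1 s2^-1]
Gen 5 (s2^-1): push. Stack: [s2^-1 s2^-1 s2^-1]
Gen 6 (s2): cancels prior s2^-1. Stack: [s2^-1 s2^-1]
Gen 7 (s1^-1): push. Stack: [s2^-1 s2^-1 s1^-1]
Reduced word: s2^-1 s2^-1 s1^-1

Answer: no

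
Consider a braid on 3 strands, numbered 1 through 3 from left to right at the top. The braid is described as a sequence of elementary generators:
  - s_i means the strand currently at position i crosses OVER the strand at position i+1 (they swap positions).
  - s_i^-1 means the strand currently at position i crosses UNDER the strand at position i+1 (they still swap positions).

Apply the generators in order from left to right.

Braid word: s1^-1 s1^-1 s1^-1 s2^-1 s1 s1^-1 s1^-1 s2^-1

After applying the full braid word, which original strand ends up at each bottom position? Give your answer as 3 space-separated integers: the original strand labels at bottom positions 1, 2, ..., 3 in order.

Gen 1 (s1^-1): strand 1 crosses under strand 2. Perm now: [2 1 3]
Gen 2 (s1^-1): strand 2 crosses under strand 1. Perm now: [1 2 3]
Gen 3 (s1^-1): strand 1 crosses under strand 2. Perm now: [2 1 3]
Gen 4 (s2^-1): strand 1 crosses under strand 3. Perm now: [2 3 1]
Gen 5 (s1): strand 2 crosses over strand 3. Perm now: [3 2 1]
Gen 6 (s1^-1): strand 3 crosses under strand 2. Perm now: [2 3 1]
Gen 7 (s1^-1): strand 2 crosses under strand 3. Perm now: [3 2 1]
Gen 8 (s2^-1): strand 2 crosses under strand 1. Perm now: [3 1 2]

Answer: 3 1 2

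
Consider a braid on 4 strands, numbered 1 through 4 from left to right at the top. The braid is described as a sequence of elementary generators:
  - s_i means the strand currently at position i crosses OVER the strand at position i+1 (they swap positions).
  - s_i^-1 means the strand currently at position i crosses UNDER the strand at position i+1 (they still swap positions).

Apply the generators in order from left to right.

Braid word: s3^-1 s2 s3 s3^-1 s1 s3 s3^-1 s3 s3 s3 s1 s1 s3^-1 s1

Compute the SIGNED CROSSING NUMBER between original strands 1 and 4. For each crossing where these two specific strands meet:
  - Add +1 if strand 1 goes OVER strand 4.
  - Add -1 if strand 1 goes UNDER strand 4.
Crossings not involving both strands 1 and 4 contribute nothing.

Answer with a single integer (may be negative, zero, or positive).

Gen 1: crossing 3x4. Both 1&4? no. Sum: 0
Gen 2: crossing 2x4. Both 1&4? no. Sum: 0
Gen 3: crossing 2x3. Both 1&4? no. Sum: 0
Gen 4: crossing 3x2. Both 1&4? no. Sum: 0
Gen 5: 1 over 4. Both 1&4? yes. Contrib: +1. Sum: 1
Gen 6: crossing 2x3. Both 1&4? no. Sum: 1
Gen 7: crossing 3x2. Both 1&4? no. Sum: 1
Gen 8: crossing 2x3. Both 1&4? no. Sum: 1
Gen 9: crossing 3x2. Both 1&4? no. Sum: 1
Gen 10: crossing 2x3. Both 1&4? no. Sum: 1
Gen 11: 4 over 1. Both 1&4? yes. Contrib: -1. Sum: 0
Gen 12: 1 over 4. Both 1&4? yes. Contrib: +1. Sum: 1
Gen 13: crossing 3x2. Both 1&4? no. Sum: 1
Gen 14: 4 over 1. Both 1&4? yes. Contrib: -1. Sum: 0

Answer: 0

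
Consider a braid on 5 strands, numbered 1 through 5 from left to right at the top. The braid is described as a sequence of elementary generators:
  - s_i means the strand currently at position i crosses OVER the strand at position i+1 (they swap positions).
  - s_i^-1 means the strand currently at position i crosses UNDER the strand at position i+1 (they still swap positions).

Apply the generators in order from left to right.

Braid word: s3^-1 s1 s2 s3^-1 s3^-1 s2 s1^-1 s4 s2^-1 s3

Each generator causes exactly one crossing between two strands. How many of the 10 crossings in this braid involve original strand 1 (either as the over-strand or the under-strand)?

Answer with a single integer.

Gen 1: crossing 3x4. Involves strand 1? no. Count so far: 0
Gen 2: crossing 1x2. Involves strand 1? yes. Count so far: 1
Gen 3: crossing 1x4. Involves strand 1? yes. Count so far: 2
Gen 4: crossing 1x3. Involves strand 1? yes. Count so far: 3
Gen 5: crossing 3x1. Involves strand 1? yes. Count so far: 4
Gen 6: crossing 4x1. Involves strand 1? yes. Count so far: 5
Gen 7: crossing 2x1. Involves strand 1? yes. Count so far: 6
Gen 8: crossing 3x5. Involves strand 1? no. Count so far: 6
Gen 9: crossing 2x4. Involves strand 1? no. Count so far: 6
Gen 10: crossing 2x5. Involves strand 1? no. Count so far: 6

Answer: 6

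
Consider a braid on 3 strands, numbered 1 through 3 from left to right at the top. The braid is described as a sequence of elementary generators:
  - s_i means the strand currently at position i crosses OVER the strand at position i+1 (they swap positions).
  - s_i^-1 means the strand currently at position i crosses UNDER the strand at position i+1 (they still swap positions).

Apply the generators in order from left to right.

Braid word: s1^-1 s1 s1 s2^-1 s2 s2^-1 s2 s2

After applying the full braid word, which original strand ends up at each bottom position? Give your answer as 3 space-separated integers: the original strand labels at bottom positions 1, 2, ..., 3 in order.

Gen 1 (s1^-1): strand 1 crosses under strand 2. Perm now: [2 1 3]
Gen 2 (s1): strand 2 crosses over strand 1. Perm now: [1 2 3]
Gen 3 (s1): strand 1 crosses over strand 2. Perm now: [2 1 3]
Gen 4 (s2^-1): strand 1 crosses under strand 3. Perm now: [2 3 1]
Gen 5 (s2): strand 3 crosses over strand 1. Perm now: [2 1 3]
Gen 6 (s2^-1): strand 1 crosses under strand 3. Perm now: [2 3 1]
Gen 7 (s2): strand 3 crosses over strand 1. Perm now: [2 1 3]
Gen 8 (s2): strand 1 crosses over strand 3. Perm now: [2 3 1]

Answer: 2 3 1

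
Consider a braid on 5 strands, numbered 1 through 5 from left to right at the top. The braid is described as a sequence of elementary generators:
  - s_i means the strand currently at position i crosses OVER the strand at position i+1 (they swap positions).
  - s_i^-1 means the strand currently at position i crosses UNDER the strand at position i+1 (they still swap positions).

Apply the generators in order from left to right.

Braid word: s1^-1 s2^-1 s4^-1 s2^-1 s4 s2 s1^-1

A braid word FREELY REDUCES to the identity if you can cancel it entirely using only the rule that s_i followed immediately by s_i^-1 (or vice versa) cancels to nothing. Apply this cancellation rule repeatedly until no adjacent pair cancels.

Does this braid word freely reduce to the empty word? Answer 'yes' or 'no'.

Answer: no

Derivation:
Gen 1 (s1^-1): push. Stack: [s1^-1]
Gen 2 (s2^-1): push. Stack: [s1^-1 s2^-1]
Gen 3 (s4^-1): push. Stack: [s1^-1 s2^-1 s4^-1]
Gen 4 (s2^-1): push. Stack: [s1^-1 s2^-1 s4^-1 s2^-1]
Gen 5 (s4): push. Stack: [s1^-1 s2^-1 s4^-1 s2^-1 s4]
Gen 6 (s2): push. Stack: [s1^-1 s2^-1 s4^-1 s2^-1 s4 s2]
Gen 7 (s1^-1): push. Stack: [s1^-1 s2^-1 s4^-1 s2^-1 s4 s2 s1^-1]
Reduced word: s1^-1 s2^-1 s4^-1 s2^-1 s4 s2 s1^-1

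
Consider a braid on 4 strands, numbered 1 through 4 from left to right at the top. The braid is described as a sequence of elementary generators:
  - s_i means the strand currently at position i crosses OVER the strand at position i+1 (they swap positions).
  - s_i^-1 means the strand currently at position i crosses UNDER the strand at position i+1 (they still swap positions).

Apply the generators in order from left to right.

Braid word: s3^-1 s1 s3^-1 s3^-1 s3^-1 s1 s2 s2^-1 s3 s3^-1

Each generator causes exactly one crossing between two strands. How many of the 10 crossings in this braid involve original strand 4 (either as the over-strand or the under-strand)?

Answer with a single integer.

Answer: 6

Derivation:
Gen 1: crossing 3x4. Involves strand 4? yes. Count so far: 1
Gen 2: crossing 1x2. Involves strand 4? no. Count so far: 1
Gen 3: crossing 4x3. Involves strand 4? yes. Count so far: 2
Gen 4: crossing 3x4. Involves strand 4? yes. Count so far: 3
Gen 5: crossing 4x3. Involves strand 4? yes. Count so far: 4
Gen 6: crossing 2x1. Involves strand 4? no. Count so far: 4
Gen 7: crossing 2x3. Involves strand 4? no. Count so far: 4
Gen 8: crossing 3x2. Involves strand 4? no. Count so far: 4
Gen 9: crossing 3x4. Involves strand 4? yes. Count so far: 5
Gen 10: crossing 4x3. Involves strand 4? yes. Count so far: 6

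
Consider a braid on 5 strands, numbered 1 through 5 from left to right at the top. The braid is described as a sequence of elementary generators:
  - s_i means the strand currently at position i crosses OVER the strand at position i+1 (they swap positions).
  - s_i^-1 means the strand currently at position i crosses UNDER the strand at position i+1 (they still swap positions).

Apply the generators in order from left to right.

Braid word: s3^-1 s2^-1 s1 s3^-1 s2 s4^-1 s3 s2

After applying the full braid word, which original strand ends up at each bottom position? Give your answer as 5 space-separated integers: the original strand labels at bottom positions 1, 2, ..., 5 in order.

Gen 1 (s3^-1): strand 3 crosses under strand 4. Perm now: [1 2 4 3 5]
Gen 2 (s2^-1): strand 2 crosses under strand 4. Perm now: [1 4 2 3 5]
Gen 3 (s1): strand 1 crosses over strand 4. Perm now: [4 1 2 3 5]
Gen 4 (s3^-1): strand 2 crosses under strand 3. Perm now: [4 1 3 2 5]
Gen 5 (s2): strand 1 crosses over strand 3. Perm now: [4 3 1 2 5]
Gen 6 (s4^-1): strand 2 crosses under strand 5. Perm now: [4 3 1 5 2]
Gen 7 (s3): strand 1 crosses over strand 5. Perm now: [4 3 5 1 2]
Gen 8 (s2): strand 3 crosses over strand 5. Perm now: [4 5 3 1 2]

Answer: 4 5 3 1 2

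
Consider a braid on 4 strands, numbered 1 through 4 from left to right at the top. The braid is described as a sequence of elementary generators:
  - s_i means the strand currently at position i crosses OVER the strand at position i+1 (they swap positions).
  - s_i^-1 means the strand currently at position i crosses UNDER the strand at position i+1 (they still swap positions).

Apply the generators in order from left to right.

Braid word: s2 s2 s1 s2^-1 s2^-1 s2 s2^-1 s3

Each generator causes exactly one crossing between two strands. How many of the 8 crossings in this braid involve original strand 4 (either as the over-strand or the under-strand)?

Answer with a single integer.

Answer: 1

Derivation:
Gen 1: crossing 2x3. Involves strand 4? no. Count so far: 0
Gen 2: crossing 3x2. Involves strand 4? no. Count so far: 0
Gen 3: crossing 1x2. Involves strand 4? no. Count so far: 0
Gen 4: crossing 1x3. Involves strand 4? no. Count so far: 0
Gen 5: crossing 3x1. Involves strand 4? no. Count so far: 0
Gen 6: crossing 1x3. Involves strand 4? no. Count so far: 0
Gen 7: crossing 3x1. Involves strand 4? no. Count so far: 0
Gen 8: crossing 3x4. Involves strand 4? yes. Count so far: 1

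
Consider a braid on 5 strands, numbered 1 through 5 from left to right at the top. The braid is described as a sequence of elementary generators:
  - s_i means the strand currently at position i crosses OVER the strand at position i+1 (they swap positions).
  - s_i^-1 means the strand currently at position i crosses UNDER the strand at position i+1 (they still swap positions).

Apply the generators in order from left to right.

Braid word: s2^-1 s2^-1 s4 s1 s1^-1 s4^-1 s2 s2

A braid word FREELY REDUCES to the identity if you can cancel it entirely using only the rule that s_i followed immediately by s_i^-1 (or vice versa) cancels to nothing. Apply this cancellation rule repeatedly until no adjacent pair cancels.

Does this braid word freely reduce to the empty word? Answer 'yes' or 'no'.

Gen 1 (s2^-1): push. Stack: [s2^-1]
Gen 2 (s2^-1): push. Stack: [s2^-1 s2^-1]
Gen 3 (s4): push. Stack: [s2^-1 s2^-1 s4]
Gen 4 (s1): push. Stack: [s2^-1 s2^-1 s4 s1]
Gen 5 (s1^-1): cancels prior s1. Stack: [s2^-1 s2^-1 s4]
Gen 6 (s4^-1): cancels prior s4. Stack: [s2^-1 s2^-1]
Gen 7 (s2): cancels prior s2^-1. Stack: [s2^-1]
Gen 8 (s2): cancels prior s2^-1. Stack: []
Reduced word: (empty)

Answer: yes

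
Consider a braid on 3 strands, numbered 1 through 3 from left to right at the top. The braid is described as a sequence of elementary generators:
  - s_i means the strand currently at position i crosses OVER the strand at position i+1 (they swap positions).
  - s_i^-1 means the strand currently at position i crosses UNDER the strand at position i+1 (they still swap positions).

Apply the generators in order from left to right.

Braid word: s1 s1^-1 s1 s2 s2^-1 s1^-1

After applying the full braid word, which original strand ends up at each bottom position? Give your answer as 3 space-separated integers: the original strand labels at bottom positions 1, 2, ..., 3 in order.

Answer: 1 2 3

Derivation:
Gen 1 (s1): strand 1 crosses over strand 2. Perm now: [2 1 3]
Gen 2 (s1^-1): strand 2 crosses under strand 1. Perm now: [1 2 3]
Gen 3 (s1): strand 1 crosses over strand 2. Perm now: [2 1 3]
Gen 4 (s2): strand 1 crosses over strand 3. Perm now: [2 3 1]
Gen 5 (s2^-1): strand 3 crosses under strand 1. Perm now: [2 1 3]
Gen 6 (s1^-1): strand 2 crosses under strand 1. Perm now: [1 2 3]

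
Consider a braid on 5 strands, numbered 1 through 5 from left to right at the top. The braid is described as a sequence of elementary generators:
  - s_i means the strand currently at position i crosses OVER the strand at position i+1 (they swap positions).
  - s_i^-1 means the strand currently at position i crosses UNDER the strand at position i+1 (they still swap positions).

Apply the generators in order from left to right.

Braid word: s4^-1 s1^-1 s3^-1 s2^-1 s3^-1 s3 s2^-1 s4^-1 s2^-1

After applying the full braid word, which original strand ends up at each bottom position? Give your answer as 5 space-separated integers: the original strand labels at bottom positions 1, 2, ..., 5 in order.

Answer: 2 5 1 4 3

Derivation:
Gen 1 (s4^-1): strand 4 crosses under strand 5. Perm now: [1 2 3 5 4]
Gen 2 (s1^-1): strand 1 crosses under strand 2. Perm now: [2 1 3 5 4]
Gen 3 (s3^-1): strand 3 crosses under strand 5. Perm now: [2 1 5 3 4]
Gen 4 (s2^-1): strand 1 crosses under strand 5. Perm now: [2 5 1 3 4]
Gen 5 (s3^-1): strand 1 crosses under strand 3. Perm now: [2 5 3 1 4]
Gen 6 (s3): strand 3 crosses over strand 1. Perm now: [2 5 1 3 4]
Gen 7 (s2^-1): strand 5 crosses under strand 1. Perm now: [2 1 5 3 4]
Gen 8 (s4^-1): strand 3 crosses under strand 4. Perm now: [2 1 5 4 3]
Gen 9 (s2^-1): strand 1 crosses under strand 5. Perm now: [2 5 1 4 3]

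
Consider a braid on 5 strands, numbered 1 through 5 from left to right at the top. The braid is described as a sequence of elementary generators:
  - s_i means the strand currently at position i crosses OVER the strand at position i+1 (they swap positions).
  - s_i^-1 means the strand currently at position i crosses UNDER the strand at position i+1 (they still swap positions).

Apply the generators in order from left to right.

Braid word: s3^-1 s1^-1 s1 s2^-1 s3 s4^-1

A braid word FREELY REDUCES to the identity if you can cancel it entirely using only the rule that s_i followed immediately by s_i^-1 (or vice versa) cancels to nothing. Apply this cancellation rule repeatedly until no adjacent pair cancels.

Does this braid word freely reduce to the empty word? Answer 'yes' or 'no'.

Answer: no

Derivation:
Gen 1 (s3^-1): push. Stack: [s3^-1]
Gen 2 (s1^-1): push. Stack: [s3^-1 s1^-1]
Gen 3 (s1): cancels prior s1^-1. Stack: [s3^-1]
Gen 4 (s2^-1): push. Stack: [s3^-1 s2^-1]
Gen 5 (s3): push. Stack: [s3^-1 s2^-1 s3]
Gen 6 (s4^-1): push. Stack: [s3^-1 s2^-1 s3 s4^-1]
Reduced word: s3^-1 s2^-1 s3 s4^-1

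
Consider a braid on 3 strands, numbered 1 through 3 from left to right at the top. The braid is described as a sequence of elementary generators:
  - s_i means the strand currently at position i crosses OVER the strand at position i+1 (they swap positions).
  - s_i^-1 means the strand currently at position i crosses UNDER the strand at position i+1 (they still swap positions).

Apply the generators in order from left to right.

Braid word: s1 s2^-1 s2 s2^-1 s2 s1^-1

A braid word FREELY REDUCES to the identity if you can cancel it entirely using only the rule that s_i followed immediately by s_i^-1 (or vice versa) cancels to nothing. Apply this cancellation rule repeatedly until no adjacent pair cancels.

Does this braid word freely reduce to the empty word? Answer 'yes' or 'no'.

Gen 1 (s1): push. Stack: [s1]
Gen 2 (s2^-1): push. Stack: [s1 s2^-1]
Gen 3 (s2): cancels prior s2^-1. Stack: [s1]
Gen 4 (s2^-1): push. Stack: [s1 s2^-1]
Gen 5 (s2): cancels prior s2^-1. Stack: [s1]
Gen 6 (s1^-1): cancels prior s1. Stack: []
Reduced word: (empty)

Answer: yes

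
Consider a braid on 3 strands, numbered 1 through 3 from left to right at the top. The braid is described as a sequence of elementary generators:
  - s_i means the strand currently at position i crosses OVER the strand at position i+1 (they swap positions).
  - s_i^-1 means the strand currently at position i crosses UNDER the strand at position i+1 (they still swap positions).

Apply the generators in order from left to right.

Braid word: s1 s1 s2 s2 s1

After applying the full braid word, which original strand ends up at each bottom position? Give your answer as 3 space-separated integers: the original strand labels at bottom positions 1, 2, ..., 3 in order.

Gen 1 (s1): strand 1 crosses over strand 2. Perm now: [2 1 3]
Gen 2 (s1): strand 2 crosses over strand 1. Perm now: [1 2 3]
Gen 3 (s2): strand 2 crosses over strand 3. Perm now: [1 3 2]
Gen 4 (s2): strand 3 crosses over strand 2. Perm now: [1 2 3]
Gen 5 (s1): strand 1 crosses over strand 2. Perm now: [2 1 3]

Answer: 2 1 3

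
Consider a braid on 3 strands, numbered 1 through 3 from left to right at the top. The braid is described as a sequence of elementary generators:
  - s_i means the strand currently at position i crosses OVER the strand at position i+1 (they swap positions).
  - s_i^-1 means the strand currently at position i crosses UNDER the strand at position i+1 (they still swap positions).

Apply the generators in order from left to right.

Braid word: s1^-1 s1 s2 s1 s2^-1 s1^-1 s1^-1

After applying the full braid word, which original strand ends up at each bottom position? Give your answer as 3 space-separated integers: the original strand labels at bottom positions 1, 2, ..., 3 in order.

Answer: 3 2 1

Derivation:
Gen 1 (s1^-1): strand 1 crosses under strand 2. Perm now: [2 1 3]
Gen 2 (s1): strand 2 crosses over strand 1. Perm now: [1 2 3]
Gen 3 (s2): strand 2 crosses over strand 3. Perm now: [1 3 2]
Gen 4 (s1): strand 1 crosses over strand 3. Perm now: [3 1 2]
Gen 5 (s2^-1): strand 1 crosses under strand 2. Perm now: [3 2 1]
Gen 6 (s1^-1): strand 3 crosses under strand 2. Perm now: [2 3 1]
Gen 7 (s1^-1): strand 2 crosses under strand 3. Perm now: [3 2 1]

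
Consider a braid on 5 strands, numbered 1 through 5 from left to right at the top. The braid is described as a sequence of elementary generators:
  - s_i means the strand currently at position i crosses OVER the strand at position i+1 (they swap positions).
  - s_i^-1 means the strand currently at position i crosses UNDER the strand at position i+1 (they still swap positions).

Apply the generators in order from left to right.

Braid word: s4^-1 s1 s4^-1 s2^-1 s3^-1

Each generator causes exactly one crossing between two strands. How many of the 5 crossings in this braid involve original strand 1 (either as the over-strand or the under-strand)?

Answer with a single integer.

Gen 1: crossing 4x5. Involves strand 1? no. Count so far: 0
Gen 2: crossing 1x2. Involves strand 1? yes. Count so far: 1
Gen 3: crossing 5x4. Involves strand 1? no. Count so far: 1
Gen 4: crossing 1x3. Involves strand 1? yes. Count so far: 2
Gen 5: crossing 1x4. Involves strand 1? yes. Count so far: 3

Answer: 3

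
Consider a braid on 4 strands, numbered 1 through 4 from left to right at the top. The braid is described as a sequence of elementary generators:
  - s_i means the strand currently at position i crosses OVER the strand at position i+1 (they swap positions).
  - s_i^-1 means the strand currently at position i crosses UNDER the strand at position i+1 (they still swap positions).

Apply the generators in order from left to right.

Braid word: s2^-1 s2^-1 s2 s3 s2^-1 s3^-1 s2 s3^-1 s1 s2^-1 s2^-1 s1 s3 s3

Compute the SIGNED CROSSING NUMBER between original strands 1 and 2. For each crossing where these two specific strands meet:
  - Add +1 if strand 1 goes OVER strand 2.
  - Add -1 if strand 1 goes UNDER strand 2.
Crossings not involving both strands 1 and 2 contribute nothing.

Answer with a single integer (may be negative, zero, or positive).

Gen 1: crossing 2x3. Both 1&2? no. Sum: 0
Gen 2: crossing 3x2. Both 1&2? no. Sum: 0
Gen 3: crossing 2x3. Both 1&2? no. Sum: 0
Gen 4: crossing 2x4. Both 1&2? no. Sum: 0
Gen 5: crossing 3x4. Both 1&2? no. Sum: 0
Gen 6: crossing 3x2. Both 1&2? no. Sum: 0
Gen 7: crossing 4x2. Both 1&2? no. Sum: 0
Gen 8: crossing 4x3. Both 1&2? no. Sum: 0
Gen 9: 1 over 2. Both 1&2? yes. Contrib: +1. Sum: 1
Gen 10: crossing 1x3. Both 1&2? no. Sum: 1
Gen 11: crossing 3x1. Both 1&2? no. Sum: 1
Gen 12: 2 over 1. Both 1&2? yes. Contrib: -1. Sum: 0
Gen 13: crossing 3x4. Both 1&2? no. Sum: 0
Gen 14: crossing 4x3. Both 1&2? no. Sum: 0

Answer: 0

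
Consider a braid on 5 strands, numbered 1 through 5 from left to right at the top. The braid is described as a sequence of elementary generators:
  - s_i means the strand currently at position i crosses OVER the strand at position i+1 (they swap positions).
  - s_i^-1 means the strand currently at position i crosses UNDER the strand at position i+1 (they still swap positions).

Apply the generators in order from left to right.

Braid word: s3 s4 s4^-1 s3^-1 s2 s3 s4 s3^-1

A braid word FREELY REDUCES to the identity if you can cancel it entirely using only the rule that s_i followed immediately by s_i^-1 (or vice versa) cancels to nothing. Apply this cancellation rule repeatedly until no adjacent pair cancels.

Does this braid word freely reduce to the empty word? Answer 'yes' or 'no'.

Gen 1 (s3): push. Stack: [s3]
Gen 2 (s4): push. Stack: [s3 s4]
Gen 3 (s4^-1): cancels prior s4. Stack: [s3]
Gen 4 (s3^-1): cancels prior s3. Stack: []
Gen 5 (s2): push. Stack: [s2]
Gen 6 (s3): push. Stack: [s2 s3]
Gen 7 (s4): push. Stack: [s2 s3 s4]
Gen 8 (s3^-1): push. Stack: [s2 s3 s4 s3^-1]
Reduced word: s2 s3 s4 s3^-1

Answer: no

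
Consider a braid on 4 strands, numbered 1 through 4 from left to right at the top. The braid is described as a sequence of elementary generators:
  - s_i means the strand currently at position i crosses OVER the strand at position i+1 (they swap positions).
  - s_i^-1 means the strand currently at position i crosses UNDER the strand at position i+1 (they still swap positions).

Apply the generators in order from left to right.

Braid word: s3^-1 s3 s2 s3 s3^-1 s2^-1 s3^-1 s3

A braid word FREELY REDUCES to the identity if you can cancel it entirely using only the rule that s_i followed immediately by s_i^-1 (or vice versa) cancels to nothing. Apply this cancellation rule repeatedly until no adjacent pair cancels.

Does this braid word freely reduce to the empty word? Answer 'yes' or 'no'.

Gen 1 (s3^-1): push. Stack: [s3^-1]
Gen 2 (s3): cancels prior s3^-1. Stack: []
Gen 3 (s2): push. Stack: [s2]
Gen 4 (s3): push. Stack: [s2 s3]
Gen 5 (s3^-1): cancels prior s3. Stack: [s2]
Gen 6 (s2^-1): cancels prior s2. Stack: []
Gen 7 (s3^-1): push. Stack: [s3^-1]
Gen 8 (s3): cancels prior s3^-1. Stack: []
Reduced word: (empty)

Answer: yes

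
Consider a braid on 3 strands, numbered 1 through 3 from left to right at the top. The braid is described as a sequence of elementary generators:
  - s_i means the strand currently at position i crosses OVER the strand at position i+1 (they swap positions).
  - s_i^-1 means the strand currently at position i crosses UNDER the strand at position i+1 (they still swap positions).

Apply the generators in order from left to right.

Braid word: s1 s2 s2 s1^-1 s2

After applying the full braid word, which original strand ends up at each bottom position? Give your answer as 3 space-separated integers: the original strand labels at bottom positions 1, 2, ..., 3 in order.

Answer: 1 3 2

Derivation:
Gen 1 (s1): strand 1 crosses over strand 2. Perm now: [2 1 3]
Gen 2 (s2): strand 1 crosses over strand 3. Perm now: [2 3 1]
Gen 3 (s2): strand 3 crosses over strand 1. Perm now: [2 1 3]
Gen 4 (s1^-1): strand 2 crosses under strand 1. Perm now: [1 2 3]
Gen 5 (s2): strand 2 crosses over strand 3. Perm now: [1 3 2]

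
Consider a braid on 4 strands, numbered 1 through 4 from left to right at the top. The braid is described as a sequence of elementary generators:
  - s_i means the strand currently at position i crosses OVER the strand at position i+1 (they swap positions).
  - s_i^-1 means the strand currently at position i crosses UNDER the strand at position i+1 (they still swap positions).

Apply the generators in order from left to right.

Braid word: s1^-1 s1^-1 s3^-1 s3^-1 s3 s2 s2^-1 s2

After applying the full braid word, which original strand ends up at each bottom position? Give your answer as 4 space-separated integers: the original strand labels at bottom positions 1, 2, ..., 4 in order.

Gen 1 (s1^-1): strand 1 crosses under strand 2. Perm now: [2 1 3 4]
Gen 2 (s1^-1): strand 2 crosses under strand 1. Perm now: [1 2 3 4]
Gen 3 (s3^-1): strand 3 crosses under strand 4. Perm now: [1 2 4 3]
Gen 4 (s3^-1): strand 4 crosses under strand 3. Perm now: [1 2 3 4]
Gen 5 (s3): strand 3 crosses over strand 4. Perm now: [1 2 4 3]
Gen 6 (s2): strand 2 crosses over strand 4. Perm now: [1 4 2 3]
Gen 7 (s2^-1): strand 4 crosses under strand 2. Perm now: [1 2 4 3]
Gen 8 (s2): strand 2 crosses over strand 4. Perm now: [1 4 2 3]

Answer: 1 4 2 3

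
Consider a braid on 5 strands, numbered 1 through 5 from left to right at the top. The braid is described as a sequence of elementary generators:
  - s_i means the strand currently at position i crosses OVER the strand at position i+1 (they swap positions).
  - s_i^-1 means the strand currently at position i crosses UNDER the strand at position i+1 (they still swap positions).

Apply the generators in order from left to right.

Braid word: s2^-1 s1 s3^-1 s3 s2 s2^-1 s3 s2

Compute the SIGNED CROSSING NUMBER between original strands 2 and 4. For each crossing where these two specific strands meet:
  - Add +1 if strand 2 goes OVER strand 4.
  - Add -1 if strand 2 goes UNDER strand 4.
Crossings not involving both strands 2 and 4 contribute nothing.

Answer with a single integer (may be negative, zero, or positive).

Gen 1: crossing 2x3. Both 2&4? no. Sum: 0
Gen 2: crossing 1x3. Both 2&4? no. Sum: 0
Gen 3: 2 under 4. Both 2&4? yes. Contrib: -1. Sum: -1
Gen 4: 4 over 2. Both 2&4? yes. Contrib: -1. Sum: -2
Gen 5: crossing 1x2. Both 2&4? no. Sum: -2
Gen 6: crossing 2x1. Both 2&4? no. Sum: -2
Gen 7: 2 over 4. Both 2&4? yes. Contrib: +1. Sum: -1
Gen 8: crossing 1x4. Both 2&4? no. Sum: -1

Answer: -1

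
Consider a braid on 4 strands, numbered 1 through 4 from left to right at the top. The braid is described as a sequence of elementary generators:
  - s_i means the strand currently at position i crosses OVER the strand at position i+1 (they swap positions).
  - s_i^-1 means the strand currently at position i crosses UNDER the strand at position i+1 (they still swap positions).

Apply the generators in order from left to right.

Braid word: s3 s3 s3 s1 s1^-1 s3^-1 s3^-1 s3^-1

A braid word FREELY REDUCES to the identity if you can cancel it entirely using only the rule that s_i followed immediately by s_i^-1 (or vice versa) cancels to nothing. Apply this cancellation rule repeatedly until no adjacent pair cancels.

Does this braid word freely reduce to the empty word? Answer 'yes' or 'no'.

Answer: yes

Derivation:
Gen 1 (s3): push. Stack: [s3]
Gen 2 (s3): push. Stack: [s3 s3]
Gen 3 (s3): push. Stack: [s3 s3 s3]
Gen 4 (s1): push. Stack: [s3 s3 s3 s1]
Gen 5 (s1^-1): cancels prior s1. Stack: [s3 s3 s3]
Gen 6 (s3^-1): cancels prior s3. Stack: [s3 s3]
Gen 7 (s3^-1): cancels prior s3. Stack: [s3]
Gen 8 (s3^-1): cancels prior s3. Stack: []
Reduced word: (empty)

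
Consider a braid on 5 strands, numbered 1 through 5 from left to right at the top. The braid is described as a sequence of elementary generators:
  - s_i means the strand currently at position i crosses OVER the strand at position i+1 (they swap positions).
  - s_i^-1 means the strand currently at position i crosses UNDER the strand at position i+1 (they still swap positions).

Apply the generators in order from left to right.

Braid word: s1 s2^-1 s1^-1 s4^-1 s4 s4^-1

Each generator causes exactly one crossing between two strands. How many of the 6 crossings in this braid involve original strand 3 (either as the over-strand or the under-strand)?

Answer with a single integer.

Gen 1: crossing 1x2. Involves strand 3? no. Count so far: 0
Gen 2: crossing 1x3. Involves strand 3? yes. Count so far: 1
Gen 3: crossing 2x3. Involves strand 3? yes. Count so far: 2
Gen 4: crossing 4x5. Involves strand 3? no. Count so far: 2
Gen 5: crossing 5x4. Involves strand 3? no. Count so far: 2
Gen 6: crossing 4x5. Involves strand 3? no. Count so far: 2

Answer: 2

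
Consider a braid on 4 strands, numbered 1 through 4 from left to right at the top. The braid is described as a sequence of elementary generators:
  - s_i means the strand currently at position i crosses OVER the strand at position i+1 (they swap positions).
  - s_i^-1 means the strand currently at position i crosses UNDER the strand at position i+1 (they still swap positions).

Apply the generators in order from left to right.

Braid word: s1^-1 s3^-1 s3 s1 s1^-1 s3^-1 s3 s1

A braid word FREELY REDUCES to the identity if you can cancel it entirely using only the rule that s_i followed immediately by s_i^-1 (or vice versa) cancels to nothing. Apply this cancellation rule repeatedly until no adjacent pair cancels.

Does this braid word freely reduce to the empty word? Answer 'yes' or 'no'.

Gen 1 (s1^-1): push. Stack: [s1^-1]
Gen 2 (s3^-1): push. Stack: [s1^-1 s3^-1]
Gen 3 (s3): cancels prior s3^-1. Stack: [s1^-1]
Gen 4 (s1): cancels prior s1^-1. Stack: []
Gen 5 (s1^-1): push. Stack: [s1^-1]
Gen 6 (s3^-1): push. Stack: [s1^-1 s3^-1]
Gen 7 (s3): cancels prior s3^-1. Stack: [s1^-1]
Gen 8 (s1): cancels prior s1^-1. Stack: []
Reduced word: (empty)

Answer: yes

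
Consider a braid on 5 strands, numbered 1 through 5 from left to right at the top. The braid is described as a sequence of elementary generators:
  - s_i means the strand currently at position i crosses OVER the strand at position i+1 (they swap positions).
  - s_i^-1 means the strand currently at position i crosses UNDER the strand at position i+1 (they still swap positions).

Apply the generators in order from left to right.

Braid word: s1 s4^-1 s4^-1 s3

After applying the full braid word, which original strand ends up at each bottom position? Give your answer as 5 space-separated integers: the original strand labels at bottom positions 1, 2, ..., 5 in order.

Gen 1 (s1): strand 1 crosses over strand 2. Perm now: [2 1 3 4 5]
Gen 2 (s4^-1): strand 4 crosses under strand 5. Perm now: [2 1 3 5 4]
Gen 3 (s4^-1): strand 5 crosses under strand 4. Perm now: [2 1 3 4 5]
Gen 4 (s3): strand 3 crosses over strand 4. Perm now: [2 1 4 3 5]

Answer: 2 1 4 3 5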